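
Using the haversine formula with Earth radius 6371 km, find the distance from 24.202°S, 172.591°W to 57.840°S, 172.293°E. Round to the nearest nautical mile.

Δλ = 172.293 − -172.591 = 344.884°; wrapped into (−180°, 180°]: -15.116°.
Δφ = -57.840 − -24.202 = -33.638°.
a = sin²(Δφ/2) + cos φ₁ · cos φ₂ · sin²(Δλ/2) = 0.092122.
c = 2·atan2(√a, √(1−a)) = 0.61676 rad → d = 6371·c ≈ 3929.39 km ≈ 2121.70 nmi.

2122 nmi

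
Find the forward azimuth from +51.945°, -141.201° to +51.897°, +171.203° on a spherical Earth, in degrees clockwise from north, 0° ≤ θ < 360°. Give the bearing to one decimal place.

Δλ = 171.203 − -141.201 = 312.404°; wrapped into (−180°, 180°]: -47.596°.
θ = atan2( sin Δλ · cos φ₂ , cos φ₁ · sin φ₂ − sin φ₁ · cos φ₂ · cos Δλ )
  = atan2(-0.45565, 0.15739) = -70.944° → normalised to [0°, 360°): 289.056°.

289.1°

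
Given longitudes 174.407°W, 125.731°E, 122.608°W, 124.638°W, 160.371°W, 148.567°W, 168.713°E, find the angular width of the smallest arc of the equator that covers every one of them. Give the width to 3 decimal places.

Sort the longitudes: -174.407°, -160.371°, -148.567°, -124.638°, -122.608°, +125.731°, +168.713°.
Eastward gaps between consecutive values (wrapping around): 14.036°, 11.804°, 23.929°, 2.030°, 248.339°, 42.982°, 16.880°.
Largest gap = 248.339° ⇒ minimal covering band is its complement: 360° − 248.339° = 111.661°.
Band runs from +125.731° eastward to -122.608°, crossing the antimeridian.

111.661°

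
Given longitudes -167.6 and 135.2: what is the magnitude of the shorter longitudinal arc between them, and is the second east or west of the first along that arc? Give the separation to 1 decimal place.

57.2° west

Raw difference: 135.2 − -167.6 = 302.8°.
Normalise into (−180°, 180°]: 302.8° − 360° = -57.2°.
Negative ⇒ the second point lies to the west; separation 57.2°.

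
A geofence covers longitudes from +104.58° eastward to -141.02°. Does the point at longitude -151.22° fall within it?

Yes

Band width going east from +104.58° to -141.02°: ((-141.02 − 104.58) mod 360) = 114.40°.
Offset of -151.22° east of the west edge: ((-151.22 − 104.58) mod 360) = 104.20°.
104.20° ≤ 114.40° ⇒ inside.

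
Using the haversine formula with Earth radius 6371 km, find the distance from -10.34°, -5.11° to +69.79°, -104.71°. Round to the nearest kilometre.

11454 km

Δλ = -104.71 − -5.11 = -99.60°.
Δφ = 69.79 − -10.34 = 80.13°.
a = sin²(Δφ/2) + cos φ₁ · cos φ₂ · sin²(Δλ/2) = 0.612558.
c = 2·atan2(√a, √(1−a)) = 1.79786 rad → d = 6371·c ≈ 11454.15 km.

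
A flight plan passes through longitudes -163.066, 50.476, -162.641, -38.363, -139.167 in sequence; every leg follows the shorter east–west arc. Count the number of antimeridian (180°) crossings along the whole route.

Leg 1: -163.066° → +50.476°, shortest Δλ = -146.458° (west) — crosses 180°.
Leg 2: +50.476° → -162.641°, shortest Δλ = 146.883° (east) — crosses 180°.
Leg 3: -162.641° → -38.363°, shortest Δλ = 124.278° (east) — does not cross 180°.
Leg 4: -38.363° → -139.167°, shortest Δλ = -100.804° (west) — does not cross 180°.
Total crossings: 2.

2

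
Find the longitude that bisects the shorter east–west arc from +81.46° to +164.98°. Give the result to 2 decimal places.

+123.22°

Signed shortest Δλ from +81.46° to +164.98° is +83.52°.
Midpoint longitude = +81.46° + (+83.52°)/2 = +81.46° + 41.76° = +123.22°.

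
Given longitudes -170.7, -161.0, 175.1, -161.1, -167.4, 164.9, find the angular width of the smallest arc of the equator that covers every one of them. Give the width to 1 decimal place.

34.1°

Sort the longitudes: -170.7°, -167.4°, -161.1°, -161.0°, +164.9°, +175.1°.
Eastward gaps between consecutive values (wrapping around): 3.3°, 6.3°, 0.1°, 325.9°, 10.2°, 14.2°.
Largest gap = 325.9° ⇒ minimal covering band is its complement: 360° − 325.9° = 34.1°.
Band runs from +164.9° eastward to -161.0°, crossing the antimeridian.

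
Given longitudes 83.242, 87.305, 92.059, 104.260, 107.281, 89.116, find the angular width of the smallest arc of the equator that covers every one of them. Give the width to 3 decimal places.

24.039°

Sort the longitudes: +83.242°, +87.305°, +89.116°, +92.059°, +104.260°, +107.281°.
Eastward gaps between consecutive values (wrapping around): 4.063°, 1.811°, 2.943°, 12.201°, 3.021°, 335.961°.
Largest gap = 335.961° ⇒ minimal covering band is its complement: 360° − 335.961° = 24.039°.
Band runs from +83.242° eastward to +107.281°.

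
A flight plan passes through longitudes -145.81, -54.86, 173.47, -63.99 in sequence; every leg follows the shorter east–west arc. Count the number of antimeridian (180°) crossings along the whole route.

Leg 1: -145.81° → -54.86°, shortest Δλ = 90.95° (east) — does not cross 180°.
Leg 2: -54.86° → +173.47°, shortest Δλ = -131.67° (west) — crosses 180°.
Leg 3: +173.47° → -63.99°, shortest Δλ = 122.54° (east) — crosses 180°.
Total crossings: 2.

2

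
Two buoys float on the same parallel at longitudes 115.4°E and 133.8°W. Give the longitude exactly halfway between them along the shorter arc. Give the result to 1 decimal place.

Signed shortest Δλ from +115.4° to -133.8° is +110.8°.
Midpoint longitude = +115.4° + (+110.8°)/2 = +115.4° + 55.4° = +170.8°.
(The naïve average (+115.4 + -133.8)/2 = -9.2° is on the wrong side of the globe.)

170.8°E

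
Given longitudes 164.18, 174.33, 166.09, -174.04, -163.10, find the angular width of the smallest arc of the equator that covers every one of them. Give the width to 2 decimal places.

32.72°

Sort the longitudes: -174.04°, -163.10°, +164.18°, +166.09°, +174.33°.
Eastward gaps between consecutive values (wrapping around): 10.94°, 327.28°, 1.91°, 8.24°, 11.63°.
Largest gap = 327.28° ⇒ minimal covering band is its complement: 360° − 327.28° = 32.72°.
Band runs from +164.18° eastward to -163.10°, crossing the antimeridian.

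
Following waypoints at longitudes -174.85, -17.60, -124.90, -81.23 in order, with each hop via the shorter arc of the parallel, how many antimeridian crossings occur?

0

Leg 1: -174.85° → -17.60°, shortest Δλ = 157.25° (east) — does not cross 180°.
Leg 2: -17.60° → -124.90°, shortest Δλ = -107.3° (west) — does not cross 180°.
Leg 3: -124.90° → -81.23°, shortest Δλ = 43.67° (east) — does not cross 180°.
Total crossings: 0.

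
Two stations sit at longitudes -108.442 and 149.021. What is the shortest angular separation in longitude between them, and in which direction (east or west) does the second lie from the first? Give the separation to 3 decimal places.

Raw difference: 149.021 − -108.442 = 257.463°.
Normalise into (−180°, 180°]: 257.463° − 360° = -102.537°.
Negative ⇒ the second point lies to the west; separation 102.537°.

102.537° west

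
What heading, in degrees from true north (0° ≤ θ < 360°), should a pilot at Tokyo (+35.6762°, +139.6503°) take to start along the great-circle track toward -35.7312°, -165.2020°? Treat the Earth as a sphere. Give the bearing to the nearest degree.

138°

Δλ = -165.2020 − 139.6503 = -304.8523°; wrapped into (−180°, 180°]: 55.1477°.
θ = atan2( sin Δλ · cos φ₂ , cos φ₁ · sin φ₂ − sin φ₁ · cos φ₂ · cos Δλ )
  = atan2(0.66616, -0.74493) = 138.195° → normalised to [0°, 360°): 138.195°.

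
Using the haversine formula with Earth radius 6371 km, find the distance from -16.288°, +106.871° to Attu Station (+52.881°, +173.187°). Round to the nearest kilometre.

Δλ = 173.187 − 106.871 = 66.316°.
Δφ = 52.881 − -16.288 = 69.169°.
a = sin²(Δφ/2) + cos φ₁ · cos φ₂ · sin²(Δλ/2) = 0.495479.
c = 2·atan2(√a, √(1−a)) = 1.56175 rad → d = 6371·c ≈ 9949.94 km.

9950 km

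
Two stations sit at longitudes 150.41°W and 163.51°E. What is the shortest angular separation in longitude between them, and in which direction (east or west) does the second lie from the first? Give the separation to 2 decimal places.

Raw difference: 163.51 − -150.41 = 313.92°.
Normalise into (−180°, 180°]: 313.92° − 360° = -46.08°.
Negative ⇒ the second point lies to the west; separation 46.08°.

46.08° west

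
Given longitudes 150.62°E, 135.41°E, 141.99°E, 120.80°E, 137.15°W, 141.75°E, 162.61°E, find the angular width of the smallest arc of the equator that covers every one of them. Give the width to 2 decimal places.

102.05°

Sort the longitudes: -137.15°, +120.80°, +135.41°, +141.75°, +141.99°, +150.62°, +162.61°.
Eastward gaps between consecutive values (wrapping around): 257.95°, 14.61°, 6.34°, 0.24°, 8.63°, 11.99°, 60.24°.
Largest gap = 257.95° ⇒ minimal covering band is its complement: 360° − 257.95° = 102.05°.
Band runs from +120.80° eastward to -137.15°, crossing the antimeridian.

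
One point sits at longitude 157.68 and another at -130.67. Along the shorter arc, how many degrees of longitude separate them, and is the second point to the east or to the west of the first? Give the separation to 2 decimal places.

71.65° east

Raw difference: -130.67 − 157.68 = -288.35°.
Normalise into (−180°, 180°]: -288.35° + 360° = 71.65°.
Positive ⇒ the second point lies to the east; separation 71.65°.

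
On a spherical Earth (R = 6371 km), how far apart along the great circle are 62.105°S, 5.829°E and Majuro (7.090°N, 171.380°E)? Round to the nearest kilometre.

Δλ = 171.380 − 5.829 = 165.551°.
Δφ = 7.090 − -62.105 = 69.195°.
a = sin²(Δφ/2) + cos φ₁ · cos φ₂ · sin²(Δλ/2) = 0.779338.
c = 2·atan2(√a, √(1−a)) = 2.16359 rad → d = 6371·c ≈ 13784.21 km.

13784 km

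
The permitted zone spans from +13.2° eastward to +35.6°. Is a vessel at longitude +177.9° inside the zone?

Band width going east from +13.2° to +35.6°: ((35.6 − 13.2) mod 360) = 22.4°.
Offset of +177.9° east of the west edge: ((177.9 − 13.2) mod 360) = 164.7°.
164.7° > 22.4° ⇒ outside.

No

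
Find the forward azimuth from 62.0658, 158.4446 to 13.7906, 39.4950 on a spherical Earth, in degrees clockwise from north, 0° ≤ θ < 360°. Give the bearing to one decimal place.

Δλ = 39.4950 − 158.4446 = -118.9496°.
θ = atan2( sin Δλ · cos φ₂ , cos φ₁ · sin φ₂ − sin φ₁ · cos φ₂ · cos Δλ )
  = atan2(-0.84982, 0.52698) = -58.197° → normalised to [0°, 360°): 301.803°.

301.8°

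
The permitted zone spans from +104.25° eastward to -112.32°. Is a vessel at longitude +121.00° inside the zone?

Yes

Band width going east from +104.25° to -112.32°: ((-112.32 − 104.25) mod 360) = 143.43°.
Offset of +121.00° east of the west edge: ((121.00 − 104.25) mod 360) = 16.75°.
16.75° ≤ 143.43° ⇒ inside.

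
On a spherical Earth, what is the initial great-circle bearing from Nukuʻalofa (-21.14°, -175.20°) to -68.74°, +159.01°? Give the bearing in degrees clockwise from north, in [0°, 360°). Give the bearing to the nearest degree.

192°

Δλ = 159.01 − -175.20 = 334.21°; wrapped into (−180°, 180°]: -25.79°.
θ = atan2( sin Δλ · cos φ₂ , cos φ₁ · sin φ₂ − sin φ₁ · cos φ₂ · cos Δλ )
  = atan2(-0.15776, -0.75148) = -168.144° → normalised to [0°, 360°): 191.856°.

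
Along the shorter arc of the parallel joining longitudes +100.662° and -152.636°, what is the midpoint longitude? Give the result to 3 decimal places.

+154.013°

Signed shortest Δλ from +100.662° to -152.636° is +106.702°.
Midpoint longitude = +100.662° + (+106.702°)/2 = +100.662° + 53.351° = +154.013°.
(The naïve average (+100.662 + -152.636)/2 = -25.987° is on the wrong side of the globe.)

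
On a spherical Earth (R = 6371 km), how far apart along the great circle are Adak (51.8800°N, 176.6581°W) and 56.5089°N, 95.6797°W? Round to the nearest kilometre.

4982 km

Δλ = -95.6797 − -176.6581 = 80.9784°.
Δφ = 56.5089 − 51.8800 = 4.6289°.
a = sin²(Δφ/2) + cos φ₁ · cos φ₂ · sin²(Δλ/2) = 0.145242.
c = 2·atan2(√a, √(1−a)) = 0.78199 rad → d = 6371·c ≈ 4982.03 km.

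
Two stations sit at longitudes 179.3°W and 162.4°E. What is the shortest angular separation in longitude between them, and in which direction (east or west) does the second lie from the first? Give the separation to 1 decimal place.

Raw difference: 162.4 − -179.3 = 341.7°.
Normalise into (−180°, 180°]: 341.7° − 360° = -18.3°.
Negative ⇒ the second point lies to the west; separation 18.3°.

18.3° west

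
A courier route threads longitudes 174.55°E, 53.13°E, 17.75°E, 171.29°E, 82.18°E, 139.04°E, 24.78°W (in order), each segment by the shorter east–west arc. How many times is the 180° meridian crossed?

Leg 1: +174.55° → +53.13°, shortest Δλ = -121.42° (west) — does not cross 180°.
Leg 2: +53.13° → +17.75°, shortest Δλ = -35.38° (west) — does not cross 180°.
Leg 3: +17.75° → +171.29°, shortest Δλ = 153.54° (east) — does not cross 180°.
Leg 4: +171.29° → +82.18°, shortest Δλ = -89.11° (west) — does not cross 180°.
Leg 5: +82.18° → +139.04°, shortest Δλ = 56.86° (east) — does not cross 180°.
Leg 6: +139.04° → -24.78°, shortest Δλ = -163.82° (west) — does not cross 180°.
Total crossings: 0.

0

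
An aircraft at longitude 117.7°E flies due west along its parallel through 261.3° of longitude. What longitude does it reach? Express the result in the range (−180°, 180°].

143.6°W

Start at +117.7°; shift −261.3° → -143.6°.
-143.6° already lies in (−180°, 180°].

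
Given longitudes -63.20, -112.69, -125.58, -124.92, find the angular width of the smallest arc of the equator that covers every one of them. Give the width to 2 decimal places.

62.38°

Sort the longitudes: -125.58°, -124.92°, -112.69°, -63.20°.
Eastward gaps between consecutive values (wrapping around): 0.66°, 12.23°, 49.49°, 297.62°.
Largest gap = 297.62° ⇒ minimal covering band is its complement: 360° − 297.62° = 62.38°.
Band runs from -125.58° eastward to -63.20°.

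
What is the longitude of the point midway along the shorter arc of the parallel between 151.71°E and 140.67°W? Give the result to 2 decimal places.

174.48°W

Signed shortest Δλ from +151.71° to -140.67° is +67.62°.
Midpoint longitude = +151.71° + (+67.62°)/2 = +151.71° + 33.81° = +185.52°.
Normalise into (−180°, 180°]: -174.48°.
(The naïve average (+151.71 + -140.67)/2 = 5.52° is on the wrong side of the globe.)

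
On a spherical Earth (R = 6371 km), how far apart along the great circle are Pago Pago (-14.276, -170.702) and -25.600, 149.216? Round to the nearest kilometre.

Δλ = 149.216 − -170.702 = 319.918°; wrapped into (−180°, 180°]: -40.082°.
Δφ = -25.600 − -14.276 = -11.324°.
a = sin²(Δφ/2) + cos φ₁ · cos φ₂ · sin²(Δλ/2) = 0.112373.
c = 2·atan2(√a, √(1−a)) = 0.68368 rad → d = 6371·c ≈ 4355.71 km.

4356 km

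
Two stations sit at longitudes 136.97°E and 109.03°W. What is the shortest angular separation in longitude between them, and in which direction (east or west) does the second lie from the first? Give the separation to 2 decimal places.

114.00° east

Raw difference: -109.03 − 136.97 = -246.0°.
Normalise into (−180°, 180°]: -246.0° + 360° = 114.0°.
Positive ⇒ the second point lies to the east; separation 114.00°.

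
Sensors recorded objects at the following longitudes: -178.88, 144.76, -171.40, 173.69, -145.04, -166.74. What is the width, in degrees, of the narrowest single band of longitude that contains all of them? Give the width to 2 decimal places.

70.20°

Sort the longitudes: -178.88°, -171.40°, -166.74°, -145.04°, +144.76°, +173.69°.
Eastward gaps between consecutive values (wrapping around): 7.48°, 4.66°, 21.70°, 289.80°, 28.93°, 7.43°.
Largest gap = 289.80° ⇒ minimal covering band is its complement: 360° − 289.80° = 70.20°.
Band runs from +144.76° eastward to -145.04°, crossing the antimeridian.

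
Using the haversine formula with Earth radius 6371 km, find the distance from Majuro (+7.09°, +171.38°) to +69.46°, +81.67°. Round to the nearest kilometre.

Δλ = 81.67 − 171.38 = -89.71°.
Δφ = 69.46 − 7.09 = 62.37°.
a = sin²(Δφ/2) + cos φ₁ · cos φ₂ · sin²(Δλ/2) = 0.441328.
c = 2·atan2(√a, √(1−a)) = 1.45318 rad → d = 6371·c ≈ 9258.22 km.

9258 km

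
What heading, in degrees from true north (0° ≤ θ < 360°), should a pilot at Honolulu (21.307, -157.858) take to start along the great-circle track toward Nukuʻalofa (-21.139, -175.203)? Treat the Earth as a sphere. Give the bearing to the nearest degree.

203°

Δλ = -175.203 − -157.858 = -17.345°.
θ = atan2( sin Δλ · cos φ₂ , cos φ₁ · sin φ₂ − sin φ₁ · cos φ₂ · cos Δλ )
  = atan2(-0.27806, -0.65948) = -157.138° → normalised to [0°, 360°): 202.862°.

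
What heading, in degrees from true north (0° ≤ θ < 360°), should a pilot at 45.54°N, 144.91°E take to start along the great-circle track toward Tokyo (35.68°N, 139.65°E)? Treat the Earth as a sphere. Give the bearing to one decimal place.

Δλ = 139.65 − 144.91 = -5.26°.
θ = atan2( sin Δλ · cos φ₂ , cos φ₁ · sin φ₂ − sin φ₁ · cos φ₂ · cos Δλ )
  = atan2(-0.07447, -0.16880) = -156.195° → normalised to [0°, 360°): 203.805°.

203.8°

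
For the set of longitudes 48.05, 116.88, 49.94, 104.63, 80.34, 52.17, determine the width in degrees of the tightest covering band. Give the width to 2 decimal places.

Sort the longitudes: +48.05°, +49.94°, +52.17°, +80.34°, +104.63°, +116.88°.
Eastward gaps between consecutive values (wrapping around): 1.89°, 2.23°, 28.17°, 24.29°, 12.25°, 291.17°.
Largest gap = 291.17° ⇒ minimal covering band is its complement: 360° − 291.17° = 68.83°.
Band runs from +48.05° eastward to +116.88°.

68.83°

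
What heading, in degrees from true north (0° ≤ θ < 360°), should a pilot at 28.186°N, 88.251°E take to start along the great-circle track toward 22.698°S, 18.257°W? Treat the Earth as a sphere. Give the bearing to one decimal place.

256.3°

Δλ = -18.257 − 88.251 = -106.508°.
θ = atan2( sin Δλ · cos φ₂ , cos φ₁ · sin φ₂ − sin φ₁ · cos φ₂ · cos Δλ )
  = atan2(-0.88452, -0.21630) = -103.741° → normalised to [0°, 360°): 256.259°.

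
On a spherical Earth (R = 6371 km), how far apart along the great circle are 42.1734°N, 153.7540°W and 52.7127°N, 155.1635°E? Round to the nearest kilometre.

3924 km

Δλ = 155.1635 − -153.7540 = 308.9175°; wrapped into (−180°, 180°]: -51.0825°.
Δφ = 52.7127 − 42.1734 = 10.5393°.
a = sin²(Δφ/2) + cos φ₁ · cos φ₂ · sin²(Δλ/2) = 0.091900.
c = 2·atan2(√a, √(1−a)) = 0.61599 rad → d = 6371·c ≈ 3924.49 km.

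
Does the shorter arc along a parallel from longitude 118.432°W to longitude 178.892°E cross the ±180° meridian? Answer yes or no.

Naïve |178.892 − -118.432| = 297.324° > 180°, so the shorter arc goes the other way round — across 180°.
Signed shortest Δλ = ((178.892 − -118.432 + 180) mod 360) − 180 = -62.676°.
Going west by 62.676° from -118.432° passes through 180° before reaching +178.892°.

Yes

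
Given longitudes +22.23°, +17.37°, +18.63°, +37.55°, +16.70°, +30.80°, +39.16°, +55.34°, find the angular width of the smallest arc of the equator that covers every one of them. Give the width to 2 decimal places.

Sort the longitudes: +16.70°, +17.37°, +18.63°, +22.23°, +30.80°, +37.55°, +39.16°, +55.34°.
Eastward gaps between consecutive values (wrapping around): 0.67°, 1.26°, 3.60°, 8.57°, 6.75°, 1.61°, 16.18°, 321.36°.
Largest gap = 321.36° ⇒ minimal covering band is its complement: 360° − 321.36° = 38.64°.
Band runs from +16.70° eastward to +55.34°.

38.64°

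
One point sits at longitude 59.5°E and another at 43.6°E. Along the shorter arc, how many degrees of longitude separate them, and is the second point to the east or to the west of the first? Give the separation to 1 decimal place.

15.9° west

Raw difference: 43.6 − 59.5 = -15.9°.
Normalise into (−180°, 180°]: -15.9° stays -15.9°.
Negative ⇒ the second point lies to the west; separation 15.9°.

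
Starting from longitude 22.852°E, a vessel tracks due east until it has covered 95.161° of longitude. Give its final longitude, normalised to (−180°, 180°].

118.013°E

Start at +22.852°; shift +95.161° → +118.013°.
+118.013° already lies in (−180°, 180°].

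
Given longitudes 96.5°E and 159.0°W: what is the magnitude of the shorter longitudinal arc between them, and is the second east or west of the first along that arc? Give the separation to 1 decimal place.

Raw difference: -159.0 − 96.5 = -255.5°.
Normalise into (−180°, 180°]: -255.5° + 360° = 104.5°.
Positive ⇒ the second point lies to the east; separation 104.5°.

104.5° east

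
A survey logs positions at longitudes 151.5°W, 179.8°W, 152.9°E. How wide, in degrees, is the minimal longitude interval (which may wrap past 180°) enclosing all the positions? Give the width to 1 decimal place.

55.6°

Sort the longitudes: -179.8°, -151.5°, +152.9°.
Eastward gaps between consecutive values (wrapping around): 28.3°, 304.4°, 27.3°.
Largest gap = 304.4° ⇒ minimal covering band is its complement: 360° − 304.4° = 55.6°.
Band runs from +152.9° eastward to -151.5°, crossing the antimeridian.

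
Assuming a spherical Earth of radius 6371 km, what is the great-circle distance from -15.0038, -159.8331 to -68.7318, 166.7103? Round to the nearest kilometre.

Δλ = 166.7103 − -159.8331 = 326.5434°; wrapped into (−180°, 180°]: -33.4566°.
Δφ = -68.7318 − -15.0038 = -53.7280°.
a = sin²(Δφ/2) + cos φ₁ · cos φ₂ · sin²(Δλ/2) = 0.233218.
c = 2·atan2(√a, √(1−a)) = 1.00799 rad → d = 6371·c ≈ 6421.88 km.

6422 km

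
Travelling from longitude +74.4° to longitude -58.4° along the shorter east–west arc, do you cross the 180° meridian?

Signed shortest Δλ = ((-58.4 − 74.4 + 180) mod 360) − 180 = -132.8°.
Going west by 132.8° from +74.4° reaches -58.4° without touching 180°.

No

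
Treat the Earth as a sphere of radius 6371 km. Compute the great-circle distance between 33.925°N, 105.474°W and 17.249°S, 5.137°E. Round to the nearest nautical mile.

Δλ = 5.137 − -105.474 = 110.611°.
Δφ = -17.249 − 33.925 = -51.174°.
a = sin²(Δφ/2) + cos φ₁ · cos φ₂ · sin²(Δλ/2) = 0.722226.
c = 2·atan2(√a, √(1−a)) = 2.03136 rad → d = 6371·c ≈ 12941.79 km ≈ 6988.01 nmi.

6988 nmi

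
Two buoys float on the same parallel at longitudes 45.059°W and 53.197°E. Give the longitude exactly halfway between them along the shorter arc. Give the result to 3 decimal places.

4.069°E

Signed shortest Δλ from -45.059° to +53.197° is +98.256°.
Midpoint longitude = -45.059° + (+98.256°)/2 = -45.059° + 49.128° = +4.069°.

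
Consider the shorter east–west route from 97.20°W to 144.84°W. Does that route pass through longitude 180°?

No

Signed shortest Δλ = ((-144.84 − -97.20 + 180) mod 360) − 180 = -47.64°.
Going west by 47.64° from -97.20° reaches -144.84° without touching 180°.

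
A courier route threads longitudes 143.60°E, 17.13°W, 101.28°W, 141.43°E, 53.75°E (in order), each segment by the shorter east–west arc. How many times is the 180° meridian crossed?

Leg 1: +143.60° → -17.13°, shortest Δλ = -160.73° (west) — does not cross 180°.
Leg 2: -17.13° → -101.28°, shortest Δλ = -84.15° (west) — does not cross 180°.
Leg 3: -101.28° → +141.43°, shortest Δλ = -117.29° (west) — crosses 180°.
Leg 4: +141.43° → +53.75°, shortest Δλ = -87.68° (west) — does not cross 180°.
Total crossings: 1.

1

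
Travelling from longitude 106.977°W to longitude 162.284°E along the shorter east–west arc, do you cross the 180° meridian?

Naïve |162.284 − -106.977| = 269.261° > 180°, so the shorter arc goes the other way round — across 180°.
Signed shortest Δλ = ((162.284 − -106.977 + 180) mod 360) − 180 = -90.739°.
Going west by 90.739° from -106.977° passes through 180° before reaching +162.284°.

Yes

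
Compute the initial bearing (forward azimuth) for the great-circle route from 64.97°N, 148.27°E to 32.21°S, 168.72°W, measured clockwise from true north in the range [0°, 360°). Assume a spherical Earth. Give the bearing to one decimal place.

Δλ = -168.72 − 148.27 = -316.99°; wrapped into (−180°, 180°]: 43.01°.
θ = atan2( sin Δλ · cos φ₂ , cos φ₁ · sin φ₂ − sin φ₁ · cos φ₂ · cos Δλ )
  = atan2(0.57715, -0.78611) = 143.715° → normalised to [0°, 360°): 143.715°.

143.7°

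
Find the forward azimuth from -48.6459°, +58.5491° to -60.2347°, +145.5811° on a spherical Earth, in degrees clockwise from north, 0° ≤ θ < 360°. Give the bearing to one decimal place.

Δλ = 145.5811 − 58.5491 = 87.0320°.
θ = atan2( sin Δλ · cos φ₂ , cos φ₁ · sin φ₂ − sin φ₁ · cos φ₂ · cos Δλ )
  = atan2(0.49578, -0.55425) = 138.187° → normalised to [0°, 360°): 138.187°.

138.2°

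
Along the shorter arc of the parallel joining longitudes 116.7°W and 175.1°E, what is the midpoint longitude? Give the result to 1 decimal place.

150.8°W

Signed shortest Δλ from -116.7° to +175.1° is -68.2°.
Midpoint longitude = -116.7° + (-68.2°)/2 = -116.7° − 34.1° = -150.8°.
(The naïve average (-116.7 + +175.1)/2 = 29.2° is on the wrong side of the globe.)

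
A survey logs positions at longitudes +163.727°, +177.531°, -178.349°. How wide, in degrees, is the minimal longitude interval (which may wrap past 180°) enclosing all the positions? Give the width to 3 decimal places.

17.924°

Sort the longitudes: -178.349°, +163.727°, +177.531°.
Eastward gaps between consecutive values (wrapping around): 342.076°, 13.804°, 4.120°.
Largest gap = 342.076° ⇒ minimal covering band is its complement: 360° − 342.076° = 17.924°.
Band runs from +163.727° eastward to -178.349°, crossing the antimeridian.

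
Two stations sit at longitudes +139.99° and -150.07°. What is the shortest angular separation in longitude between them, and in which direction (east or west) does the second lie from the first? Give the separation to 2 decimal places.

Raw difference: -150.07 − 139.99 = -290.06°.
Normalise into (−180°, 180°]: -290.06° + 360° = 69.94°.
Positive ⇒ the second point lies to the east; separation 69.94°.

69.94° east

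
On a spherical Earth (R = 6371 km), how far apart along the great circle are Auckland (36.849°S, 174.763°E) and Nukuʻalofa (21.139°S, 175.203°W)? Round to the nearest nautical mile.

Δλ = -175.203 − 174.763 = -349.966°; wrapped into (−180°, 180°]: 10.034°.
Δφ = -21.139 − -36.849 = 15.710°.
a = sin²(Δφ/2) + cos φ₁ · cos φ₂ · sin²(Δλ/2) = 0.024386.
c = 2·atan2(√a, √(1−a)) = 0.31360 rad → d = 6371·c ≈ 1997.96 km ≈ 1078.81 nmi.

1079 nmi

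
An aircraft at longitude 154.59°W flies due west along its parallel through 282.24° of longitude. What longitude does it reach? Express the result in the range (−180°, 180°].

Start at -154.59°; shift −282.24° → -436.83°.
-436.83° lies outside (−180°, 180°]; add 360° → -76.83°.

76.83°W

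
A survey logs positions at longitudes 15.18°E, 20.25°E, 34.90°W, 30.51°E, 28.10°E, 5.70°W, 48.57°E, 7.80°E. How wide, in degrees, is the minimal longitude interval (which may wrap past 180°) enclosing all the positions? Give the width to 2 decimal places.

Sort the longitudes: -34.90°, -5.70°, +7.80°, +15.18°, +20.25°, +28.10°, +30.51°, +48.57°.
Eastward gaps between consecutive values (wrapping around): 29.20°, 13.50°, 7.38°, 5.07°, 7.85°, 2.41°, 18.06°, 276.53°.
Largest gap = 276.53° ⇒ minimal covering band is its complement: 360° − 276.53° = 83.47°.
Band runs from -34.90° eastward to +48.57°.

83.47°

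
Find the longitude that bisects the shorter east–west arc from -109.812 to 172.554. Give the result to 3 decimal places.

Signed shortest Δλ from -109.812° to +172.554° is -77.634°.
Midpoint longitude = -109.812° + (-77.634°)/2 = -109.812° − 38.817° = -148.629°.
(The naïve average (-109.812 + +172.554)/2 = 31.371° is on the wrong side of the globe.)

-148.629°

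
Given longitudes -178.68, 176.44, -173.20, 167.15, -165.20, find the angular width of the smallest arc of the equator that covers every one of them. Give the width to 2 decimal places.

27.65°

Sort the longitudes: -178.68°, -173.20°, -165.20°, +167.15°, +176.44°.
Eastward gaps between consecutive values (wrapping around): 5.48°, 8.00°, 332.35°, 9.29°, 4.88°.
Largest gap = 332.35° ⇒ minimal covering band is its complement: 360° − 332.35° = 27.65°.
Band runs from +167.15° eastward to -165.20°, crossing the antimeridian.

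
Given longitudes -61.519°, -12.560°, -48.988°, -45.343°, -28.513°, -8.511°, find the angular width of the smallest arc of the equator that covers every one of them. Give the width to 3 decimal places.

Sort the longitudes: -61.519°, -48.988°, -45.343°, -28.513°, -12.560°, -8.511°.
Eastward gaps between consecutive values (wrapping around): 12.531°, 3.645°, 16.830°, 15.953°, 4.049°, 306.992°.
Largest gap = 306.992° ⇒ minimal covering band is its complement: 360° − 306.992° = 53.008°.
Band runs from -61.519° eastward to -8.511°.

53.008°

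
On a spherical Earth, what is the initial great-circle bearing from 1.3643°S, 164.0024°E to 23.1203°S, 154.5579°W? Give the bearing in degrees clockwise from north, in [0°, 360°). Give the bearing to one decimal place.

Δλ = -154.5579 − 164.0024 = -318.5603°; wrapped into (−180°, 180°]: 41.4397°.
θ = atan2( sin Δλ · cos φ₂ , cos φ₁ · sin φ₂ − sin φ₁ · cos φ₂ · cos Δλ )
  = atan2(0.60867, -0.37614) = 121.714° → normalised to [0°, 360°): 121.714°.

121.7°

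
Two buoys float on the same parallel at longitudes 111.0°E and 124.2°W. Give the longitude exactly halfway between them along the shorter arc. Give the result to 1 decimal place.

173.4°E

Signed shortest Δλ from +111.0° to -124.2° is +124.8°.
Midpoint longitude = +111.0° + (+124.8°)/2 = +111.0° + 62.4° = +173.4°.
(The naïve average (+111.0 + -124.2)/2 = -6.6° is on the wrong side of the globe.)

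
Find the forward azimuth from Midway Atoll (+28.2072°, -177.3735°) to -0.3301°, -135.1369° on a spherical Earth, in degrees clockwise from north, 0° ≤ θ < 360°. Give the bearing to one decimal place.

Δλ = -135.1369 − -177.3735 = 42.2366°.
θ = atan2( sin Δλ · cos φ₂ , cos φ₁ · sin φ₂ − sin φ₁ · cos φ₂ · cos Δλ )
  = atan2(0.67218, -0.35502) = 117.841° → normalised to [0°, 360°): 117.841°.

117.8°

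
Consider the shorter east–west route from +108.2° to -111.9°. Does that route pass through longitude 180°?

Naïve |-111.9 − 108.2| = 220.1° > 180°, so the shorter arc goes the other way round — across 180°.
Signed shortest Δλ = ((-111.9 − 108.2 + 180) mod 360) − 180 = 139.9°.
Going east by 139.9° from +108.2° passes through 180° before reaching -111.9°.

Yes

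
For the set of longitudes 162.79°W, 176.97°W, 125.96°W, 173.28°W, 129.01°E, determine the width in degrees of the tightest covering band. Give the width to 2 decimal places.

105.03°

Sort the longitudes: -176.97°, -173.28°, -162.79°, -125.96°, +129.01°.
Eastward gaps between consecutive values (wrapping around): 3.69°, 10.49°, 36.83°, 254.97°, 54.02°.
Largest gap = 254.97° ⇒ minimal covering band is its complement: 360° − 254.97° = 105.03°.
Band runs from +129.01° eastward to -125.96°, crossing the antimeridian.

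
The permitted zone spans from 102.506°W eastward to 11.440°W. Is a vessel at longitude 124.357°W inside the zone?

Band width going east from -102.506° to -11.440°: ((-11.440 − -102.506) mod 360) = 91.066°.
Offset of -124.357° east of the west edge: ((-124.357 − -102.506) mod 360) = 338.149°.
338.149° > 91.066° ⇒ outside.

No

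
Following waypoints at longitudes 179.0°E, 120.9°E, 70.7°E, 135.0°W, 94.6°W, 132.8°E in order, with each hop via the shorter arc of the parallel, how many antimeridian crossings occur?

Leg 1: +179.0° → +120.9°, shortest Δλ = -58.1° (west) — does not cross 180°.
Leg 2: +120.9° → +70.7°, shortest Δλ = -50.2° (west) — does not cross 180°.
Leg 3: +70.7° → -135.0°, shortest Δλ = 154.3° (east) — crosses 180°.
Leg 4: -135.0° → -94.6°, shortest Δλ = 40.4° (east) — does not cross 180°.
Leg 5: -94.6° → +132.8°, shortest Δλ = -132.6° (west) — crosses 180°.
Total crossings: 2.

2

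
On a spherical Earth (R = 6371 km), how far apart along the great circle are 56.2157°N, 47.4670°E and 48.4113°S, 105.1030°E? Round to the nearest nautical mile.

Δλ = 105.1030 − 47.4670 = 57.6360°.
Δφ = -48.4113 − 56.2157 = -104.6270°.
a = sin²(Δφ/2) + cos φ₁ · cos φ₂ · sin²(Δλ/2) = 0.712025.
c = 2·atan2(√a, √(1−a)) = 2.00871 rad → d = 6371·c ≈ 12797.49 km ≈ 6910.09 nmi.

6910 nmi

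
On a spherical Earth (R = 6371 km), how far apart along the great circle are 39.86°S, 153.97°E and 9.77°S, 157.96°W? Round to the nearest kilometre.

5793 km

Δλ = -157.96 − 153.97 = -311.93°; wrapped into (−180°, 180°]: 48.07°.
Δφ = -9.77 − -39.86 = 30.09°.
a = sin²(Δφ/2) + cos φ₁ · cos φ₂ · sin²(Δλ/2) = 0.192872.
c = 2·atan2(√a, √(1−a)) = 0.90935 rad → d = 6371·c ≈ 5793.49 km.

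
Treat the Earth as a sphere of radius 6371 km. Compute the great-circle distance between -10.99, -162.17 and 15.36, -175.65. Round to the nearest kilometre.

3285 km

Δλ = -175.65 − -162.17 = -13.48°.
Δφ = 15.36 − -10.99 = 26.35°.
a = sin²(Δφ/2) + cos φ₁ · cos φ₂ · sin²(Δλ/2) = 0.064989.
c = 2·atan2(√a, √(1−a)) = 0.51555 rad → d = 6371·c ≈ 3284.57 km.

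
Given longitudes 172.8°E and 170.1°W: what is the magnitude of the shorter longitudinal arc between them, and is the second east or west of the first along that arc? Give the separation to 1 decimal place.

Raw difference: -170.1 − 172.8 = -342.9°.
Normalise into (−180°, 180°]: -342.9° + 360° = 17.1°.
Positive ⇒ the second point lies to the east; separation 17.1°.

17.1° east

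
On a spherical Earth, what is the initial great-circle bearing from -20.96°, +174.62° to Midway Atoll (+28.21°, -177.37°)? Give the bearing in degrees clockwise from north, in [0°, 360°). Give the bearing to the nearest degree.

9°

Δλ = -177.37 − 174.62 = -351.99°; wrapped into (−180°, 180°]: 8.01°.
θ = atan2( sin Δλ · cos φ₂ , cos φ₁ · sin φ₂ − sin φ₁ · cos φ₂ · cos Δλ )
  = atan2(0.12279, 0.75358) = 9.255° → normalised to [0°, 360°): 9.255°.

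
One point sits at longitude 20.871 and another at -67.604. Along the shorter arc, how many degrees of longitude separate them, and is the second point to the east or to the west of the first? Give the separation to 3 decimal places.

88.475° west

Raw difference: -67.604 − 20.871 = -88.475°.
Normalise into (−180°, 180°]: -88.475° stays -88.475°.
Negative ⇒ the second point lies to the west; separation 88.475°.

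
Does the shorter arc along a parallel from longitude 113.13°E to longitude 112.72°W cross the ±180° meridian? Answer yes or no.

Yes

Naïve |-112.72 − 113.13| = 225.85° > 180°, so the shorter arc goes the other way round — across 180°.
Signed shortest Δλ = ((-112.72 − 113.13 + 180) mod 360) − 180 = 134.15°.
Going east by 134.15° from +113.13° passes through 180° before reaching -112.72°.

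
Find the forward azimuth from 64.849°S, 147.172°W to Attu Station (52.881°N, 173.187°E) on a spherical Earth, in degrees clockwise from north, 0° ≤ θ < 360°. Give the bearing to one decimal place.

333.1°

Δλ = 173.187 − -147.172 = 320.359°; wrapped into (−180°, 180°]: -39.641°.
θ = atan2( sin Δλ · cos φ₂ , cos φ₁ · sin φ₂ − sin φ₁ · cos φ₂ · cos Δλ )
  = atan2(-0.38500, 0.75954) = -26.880° → normalised to [0°, 360°): 333.120°.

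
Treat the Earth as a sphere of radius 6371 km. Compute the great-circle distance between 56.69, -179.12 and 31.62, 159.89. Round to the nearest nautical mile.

1740 nmi

Δλ = 159.89 − -179.12 = 339.01°; wrapped into (−180°, 180°]: -20.99°.
Δφ = 31.62 − 56.69 = -25.07°.
a = sin²(Δφ/2) + cos φ₁ · cos φ₂ · sin²(Δλ/2) = 0.062620.
c = 2·atan2(√a, √(1−a)) = 0.50586 rad → d = 6371·c ≈ 3222.82 km ≈ 1740.18 nmi.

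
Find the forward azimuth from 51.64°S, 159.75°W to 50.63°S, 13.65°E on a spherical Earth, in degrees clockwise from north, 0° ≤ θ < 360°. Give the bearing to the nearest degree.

176°

Δλ = 13.65 − -159.75 = 173.40°.
θ = atan2( sin Δλ · cos φ₂ , cos φ₁ · sin φ₂ − sin φ₁ · cos φ₂ · cos Δλ )
  = atan2(0.07291, -0.97386) = 175.719° → normalised to [0°, 360°): 175.719°.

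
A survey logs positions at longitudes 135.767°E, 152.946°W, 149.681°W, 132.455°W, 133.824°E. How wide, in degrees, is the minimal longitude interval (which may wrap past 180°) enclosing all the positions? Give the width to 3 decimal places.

Sort the longitudes: -152.946°, -149.681°, -132.455°, +133.824°, +135.767°.
Eastward gaps between consecutive values (wrapping around): 3.265°, 17.226°, 266.279°, 1.943°, 71.287°.
Largest gap = 266.279° ⇒ minimal covering band is its complement: 360° − 266.279° = 93.721°.
Band runs from +133.824° eastward to -132.455°, crossing the antimeridian.

93.721°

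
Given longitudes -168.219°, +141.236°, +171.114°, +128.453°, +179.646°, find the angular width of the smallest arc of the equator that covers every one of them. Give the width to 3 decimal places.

Sort the longitudes: -168.219°, +128.453°, +141.236°, +171.114°, +179.646°.
Eastward gaps between consecutive values (wrapping around): 296.672°, 12.783°, 29.878°, 8.532°, 12.135°.
Largest gap = 296.672° ⇒ minimal covering band is its complement: 360° − 296.672° = 63.328°.
Band runs from +128.453° eastward to -168.219°, crossing the antimeridian.

63.328°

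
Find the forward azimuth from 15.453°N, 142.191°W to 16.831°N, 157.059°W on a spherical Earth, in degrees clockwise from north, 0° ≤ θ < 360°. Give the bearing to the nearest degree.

278°

Δλ = -157.059 − -142.191 = -14.868°.
θ = atan2( sin Δλ · cos φ₂ , cos φ₁ · sin φ₂ − sin φ₁ · cos φ₂ · cos Δλ )
  = atan2(-0.24560, 0.03259) = -82.442° → normalised to [0°, 360°): 277.558°.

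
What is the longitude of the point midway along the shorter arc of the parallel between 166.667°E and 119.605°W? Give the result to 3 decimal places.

Signed shortest Δλ from +166.667° to -119.605° is +73.728°.
Midpoint longitude = +166.667° + (+73.728°)/2 = +166.667° + 36.864° = +203.531°.
Normalise into (−180°, 180°]: -156.469°.
(The naïve average (+166.667 + -119.605)/2 = 23.531° is on the wrong side of the globe.)

156.469°W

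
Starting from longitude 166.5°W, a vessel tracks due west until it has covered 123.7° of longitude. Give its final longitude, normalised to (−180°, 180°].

Start at -166.5°; shift −123.7° → -290.2°.
-290.2° lies outside (−180°, 180°]; add 360° → +69.8°.

69.8°E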